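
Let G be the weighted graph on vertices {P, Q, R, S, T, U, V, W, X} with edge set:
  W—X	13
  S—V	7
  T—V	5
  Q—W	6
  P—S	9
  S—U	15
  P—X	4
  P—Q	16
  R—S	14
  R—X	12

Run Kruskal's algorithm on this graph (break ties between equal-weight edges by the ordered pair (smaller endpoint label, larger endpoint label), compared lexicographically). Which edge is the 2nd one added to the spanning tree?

Sort edges by weight, then run Kruskal:
P—X (4): add — endpoints in different components.
T—V (5): add — endpoints in different components.
Q—W (6): add — endpoints in different components.
S—V (7): add — endpoints in different components.
P—S (9): add — endpoints in different components.
R—X (12): add — endpoints in different components.
W—X (13): add — endpoints in different components.
R—S (14): skip — R and S already connected.
S—U (15): add — endpoints in different components.
The 2nd edge added is T—V.

T-V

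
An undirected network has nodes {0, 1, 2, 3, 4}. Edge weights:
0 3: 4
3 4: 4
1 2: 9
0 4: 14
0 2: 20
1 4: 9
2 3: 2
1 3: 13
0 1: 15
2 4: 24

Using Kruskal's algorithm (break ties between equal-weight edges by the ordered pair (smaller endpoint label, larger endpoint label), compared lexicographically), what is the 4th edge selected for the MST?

Sort edges by weight, then run Kruskal:
2 3 (2): add — endpoints in different components.
0 3 (4): add — endpoints in different components.
3 4 (4): add — endpoints in different components.
1 2 (9): add — endpoints in different components.
The 4th edge added is 1 2.

1-2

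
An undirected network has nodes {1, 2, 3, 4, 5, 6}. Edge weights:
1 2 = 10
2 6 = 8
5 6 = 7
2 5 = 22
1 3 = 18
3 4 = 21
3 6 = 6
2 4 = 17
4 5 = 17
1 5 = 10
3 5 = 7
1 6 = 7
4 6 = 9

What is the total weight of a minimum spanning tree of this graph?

37

Prim, starting at 6.
Step 1: frontier [3 6 6, 1 6 7, 5 6 7, 2 6 8, 4 6 9] → take 3 6 (6); add 3.
Step 2: frontier [3 5 7, 1 3 18, 3 4 21, 1 6 7, 5 6 7, 2 6 8, 4 6 9] → take 1 6 (7); add 1.
Step 3: frontier [1 2 10, 1 5 10, 3 5 7, 3 4 21, 5 6 7, 2 6 8, 4 6 9] → take 3 5 (7); add 5.
Step 4: frontier [1 2 10, 3 4 21, 4 5 17, 2 5 22, 2 6 8, 4 6 9] → take 2 6 (8); add 2.
Step 5: frontier [2 4 17, 3 4 21, 4 5 17, 4 6 9] → take 4 6 (9); add 4.
MST edges: 3 6, 1 6, 3 5, 2 6, 4 6; total weight 6+7+7+8+9 = 37.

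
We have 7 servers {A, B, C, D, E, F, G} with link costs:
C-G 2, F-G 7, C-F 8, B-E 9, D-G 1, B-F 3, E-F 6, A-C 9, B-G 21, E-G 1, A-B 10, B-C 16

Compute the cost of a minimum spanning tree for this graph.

22

Grow the tree from B using Prim:
Step 1: frontier [B-F 3, B-E 9, A-B 10, B-C 16, B-G 21] → take B-F (3); add F.
Step 2: frontier [B-E 9, A-B 10, B-C 16, B-G 21, E-F 6, F-G 7, C-F 8] → take E-F (6); add E.
Step 3: frontier [A-B 10, B-C 16, B-G 21, E-G 1, F-G 7, C-F 8] → take E-G (1); add G.
Step 4: frontier [A-B 10, B-C 16, C-F 8, D-G 1, C-G 2] → take D-G (1); add D.
Step 5: frontier [A-B 10, B-C 16, C-F 8, C-G 2] → take C-G (2); add C.
Step 6: frontier [A-B 10, A-C 9] → take A-C (9); add A.
MST edges: B-F, E-F, E-G, D-G, C-G, A-C; total weight 3+6+1+1+2+9 = 22.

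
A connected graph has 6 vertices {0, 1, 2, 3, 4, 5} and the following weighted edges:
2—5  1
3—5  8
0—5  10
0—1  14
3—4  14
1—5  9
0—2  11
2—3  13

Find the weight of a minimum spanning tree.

42

Sort edges by weight, then run Kruskal:
2—5 (1): add — endpoints in different components.
3—5 (8): add — endpoints in different components.
1—5 (9): add — endpoints in different components.
0—5 (10): add — endpoints in different components.
0—2 (11): skip — 0 and 2 already connected.
2—3 (13): skip — 2 and 3 already connected.
0—1 (14): skip — 0 and 1 already connected.
3—4 (14): add — endpoints in different components.
MST edges: 2—5, 3—5, 1—5, 0—5, 3—4; total weight 1+8+9+10+14 = 42.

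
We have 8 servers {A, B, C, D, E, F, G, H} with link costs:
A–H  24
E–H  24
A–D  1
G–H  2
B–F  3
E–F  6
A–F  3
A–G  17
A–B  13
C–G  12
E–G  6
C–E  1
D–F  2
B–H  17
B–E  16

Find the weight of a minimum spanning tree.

21

Sort edges by weight, then run Kruskal:
A–D (1): add — endpoints in different components.
C–E (1): add — endpoints in different components.
D–F (2): add — endpoints in different components.
G–H (2): add — endpoints in different components.
A–F (3): skip — A and F already connected.
B–F (3): add — endpoints in different components.
E–F (6): add — endpoints in different components.
E–G (6): add — endpoints in different components.
MST edges: A–D, C–E, D–F, G–H, B–F, E–F, E–G; total weight 1+1+2+2+3+6+6 = 21.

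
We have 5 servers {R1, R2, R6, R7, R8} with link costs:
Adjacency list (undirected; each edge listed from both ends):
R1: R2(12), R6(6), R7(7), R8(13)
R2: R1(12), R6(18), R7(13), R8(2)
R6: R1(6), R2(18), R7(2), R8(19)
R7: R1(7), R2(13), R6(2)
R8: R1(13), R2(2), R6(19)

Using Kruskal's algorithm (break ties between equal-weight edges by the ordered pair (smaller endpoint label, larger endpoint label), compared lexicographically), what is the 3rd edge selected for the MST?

R1-R6

Kruskal's algorithm — process edges by increasing weight (ties by edge label):
R2 R8 (2): add. Components now {R7} {R6} {R2,R8} {R1}
R6 R7 (2): add. Components now {R6,R7} {R2,R8} {R1}
R1 R6 (6): add. Components now {R1,R6,R7} {R2,R8}
R1 R7 (7): skip — R7 and R1 already connected.
R1 R2 (12): add. Components now {R1,R2,R6,R7,R8}
The 3rd edge added is R1 R6.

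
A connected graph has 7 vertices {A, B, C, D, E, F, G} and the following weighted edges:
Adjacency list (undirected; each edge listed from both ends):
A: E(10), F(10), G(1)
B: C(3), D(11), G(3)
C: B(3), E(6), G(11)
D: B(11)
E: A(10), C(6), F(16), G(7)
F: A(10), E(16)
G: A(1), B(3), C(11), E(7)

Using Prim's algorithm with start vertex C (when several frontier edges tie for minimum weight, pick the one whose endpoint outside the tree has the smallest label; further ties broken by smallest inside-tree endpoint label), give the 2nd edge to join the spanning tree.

Grow the tree from C using Prim:
Step 1: cheapest edge leaving the tree is B—C (3); add B.
Step 2: cheapest edge leaving the tree is B—G (3); add G.
Step 3: cheapest edge leaving the tree is A—G (1); add A.
Step 4: cheapest edge leaving the tree is C—E (6); add E.
Step 5: cheapest edge leaving the tree is A—F (10); add F.
Step 6: cheapest edge leaving the tree is B—D (11); add D.
The 2nd edge added is B—G.

B-G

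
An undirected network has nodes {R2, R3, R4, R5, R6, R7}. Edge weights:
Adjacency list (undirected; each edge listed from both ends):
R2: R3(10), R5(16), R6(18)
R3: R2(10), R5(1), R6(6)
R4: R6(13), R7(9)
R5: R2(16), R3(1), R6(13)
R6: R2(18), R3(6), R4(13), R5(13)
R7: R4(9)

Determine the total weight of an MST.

39

Kruskal's algorithm — process edges by increasing weight (ties by edge label):
R3—R5 (1): add — endpoints in different components.
R3—R6 (6): add — endpoints in different components.
R4—R7 (9): add — endpoints in different components.
R2—R3 (10): add — endpoints in different components.
R4—R6 (13): add — endpoints in different components.
MST edges: R3—R5, R3—R6, R4—R7, R2—R3, R4—R6; total weight 1+6+9+10+13 = 39.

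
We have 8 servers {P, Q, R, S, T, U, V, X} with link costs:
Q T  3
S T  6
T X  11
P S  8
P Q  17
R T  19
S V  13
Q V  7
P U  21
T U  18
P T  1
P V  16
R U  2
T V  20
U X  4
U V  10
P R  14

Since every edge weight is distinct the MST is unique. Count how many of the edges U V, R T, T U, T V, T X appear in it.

Sort edges by weight, then run Kruskal:
P T (1): add — endpoints in different components.
R U (2): add — endpoints in different components.
Q T (3): add — endpoints in different components.
U X (4): add — endpoints in different components.
S T (6): add — endpoints in different components.
Q V (7): add — endpoints in different components.
P S (8): skip — P and S already connected.
U V (10): add — endpoints in different components.
MST edge set: {P T, R U, Q T, U X, S T, Q V, U V}.
Of the listed edges, {U V} are in the MST → 1.

1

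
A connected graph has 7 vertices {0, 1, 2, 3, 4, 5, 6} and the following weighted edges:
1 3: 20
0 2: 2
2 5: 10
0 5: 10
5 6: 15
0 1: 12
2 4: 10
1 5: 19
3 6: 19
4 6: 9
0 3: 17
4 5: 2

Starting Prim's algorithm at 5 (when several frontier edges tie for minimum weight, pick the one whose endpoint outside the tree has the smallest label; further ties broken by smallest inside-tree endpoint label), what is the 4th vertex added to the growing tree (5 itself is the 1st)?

0

Prim's algorithm from 5:
Step 1: frontier [4 5 2, 0 5 10, 2 5 10, 5 6 15, 1 5 19] → take 4 5 (2); add 4.
Step 2: frontier [4 6 9, 2 4 10, 0 5 10, 2 5 10, 5 6 15, 1 5 19] → take 4 6 (9); add 6.
Step 3: frontier [2 4 10, 0 5 10, 2 5 10, 1 5 19, 3 6 19] → take 0 5 (10); add 0.
Step 4: frontier [0 2 2, 0 1 12, 0 3 17, 2 4 10, 2 5 10, 1 5 19, 3 6 19] → take 0 2 (2); add 2.
Step 5: frontier [0 1 12, 0 3 17, 1 5 19, 3 6 19] → take 0 1 (12); add 1.
Step 6: frontier [0 3 17, 1 3 20, 3 6 19] → take 0 3 (17); add 3.
Vertex order: 5, 4, 6, 0, 2, 1, 3. The 4th vertex is 0.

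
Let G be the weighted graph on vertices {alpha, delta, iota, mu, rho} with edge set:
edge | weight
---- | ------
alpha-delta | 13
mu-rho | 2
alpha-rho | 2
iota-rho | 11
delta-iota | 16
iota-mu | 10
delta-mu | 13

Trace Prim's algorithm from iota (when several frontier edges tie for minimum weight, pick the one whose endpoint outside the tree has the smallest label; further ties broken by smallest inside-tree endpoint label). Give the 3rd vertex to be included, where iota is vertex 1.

rho

Prim, starting at iota.
Step 1: frontier [iota-mu 10, iota-rho 11, delta-iota 16] → take iota-mu (10); add mu.
Step 2: frontier [iota-rho 11, delta-iota 16, mu-rho 2, delta-mu 13] → take mu-rho (2); add rho.
Step 3: frontier [delta-iota 16, delta-mu 13, alpha-rho 2] → take alpha-rho (2); add alpha.
Step 4: frontier [alpha-delta 13, delta-iota 16, delta-mu 13] → take alpha-delta (13); add delta.
Vertex order: iota, mu, rho, alpha, delta. The 3rd vertex is rho.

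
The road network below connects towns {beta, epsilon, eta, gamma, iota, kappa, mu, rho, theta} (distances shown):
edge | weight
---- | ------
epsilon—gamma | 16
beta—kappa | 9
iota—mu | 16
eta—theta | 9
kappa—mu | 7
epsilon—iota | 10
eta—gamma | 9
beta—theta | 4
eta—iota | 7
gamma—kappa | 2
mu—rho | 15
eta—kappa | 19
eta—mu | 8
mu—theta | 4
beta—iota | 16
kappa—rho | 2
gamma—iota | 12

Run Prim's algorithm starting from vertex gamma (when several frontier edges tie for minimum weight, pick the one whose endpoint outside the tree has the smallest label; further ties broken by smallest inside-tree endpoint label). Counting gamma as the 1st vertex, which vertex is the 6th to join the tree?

Prim, starting at gamma.
Step 1: cheapest edge leaving the tree is gamma—kappa (2); add kappa.
Step 2: cheapest edge leaving the tree is kappa—rho (2); add rho.
Step 3: cheapest edge leaving the tree is kappa—mu (7); add mu.
Step 4: cheapest edge leaving the tree is mu—theta (4); add theta.
Step 5: cheapest edge leaving the tree is beta—theta (4); add beta.
Step 6: cheapest edge leaving the tree is eta—mu (8); add eta.
Step 7: cheapest edge leaving the tree is eta—iota (7); add iota.
Step 8: cheapest edge leaving the tree is epsilon—iota (10); add epsilon.
Vertex order: gamma, kappa, rho, mu, theta, beta, eta, iota, epsilon. The 6th vertex is beta.

beta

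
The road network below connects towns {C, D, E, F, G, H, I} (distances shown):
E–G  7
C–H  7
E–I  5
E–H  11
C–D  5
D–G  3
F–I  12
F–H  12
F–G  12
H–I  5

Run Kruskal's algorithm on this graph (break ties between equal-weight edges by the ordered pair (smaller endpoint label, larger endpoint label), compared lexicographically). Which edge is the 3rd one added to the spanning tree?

E-I

Kruskal: consider edges lightest-first.
D–G (3): add — endpoints in different components.
C–D (5): add — endpoints in different components.
E–I (5): add — endpoints in different components.
H–I (5): add — endpoints in different components.
C–H (7): add — endpoints in different components.
E–G (7): skip — E and G already connected.
E–H (11): skip — E and H already connected.
F–G (12): add — endpoints in different components.
The 3rd edge added is E–I.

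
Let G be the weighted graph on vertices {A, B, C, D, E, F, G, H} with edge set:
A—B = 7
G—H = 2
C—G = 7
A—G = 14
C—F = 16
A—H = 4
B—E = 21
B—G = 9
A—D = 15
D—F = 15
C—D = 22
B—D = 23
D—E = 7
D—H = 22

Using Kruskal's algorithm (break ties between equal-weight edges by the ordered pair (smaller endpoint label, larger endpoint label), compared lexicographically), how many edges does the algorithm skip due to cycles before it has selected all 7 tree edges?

2

Sort edges by weight, then run Kruskal:
G—H (2): add — endpoints in different components.
A—H (4): add — endpoints in different components.
A—B (7): add — endpoints in different components.
C—G (7): add — endpoints in different components.
D—E (7): add — endpoints in different components.
B—G (9): skip — B and G already connected.
A—G (14): skip — A and G already connected.
A—D (15): add — endpoints in different components.
D—F (15): add — endpoints in different components.
Edges rejected before the tree was complete: 2.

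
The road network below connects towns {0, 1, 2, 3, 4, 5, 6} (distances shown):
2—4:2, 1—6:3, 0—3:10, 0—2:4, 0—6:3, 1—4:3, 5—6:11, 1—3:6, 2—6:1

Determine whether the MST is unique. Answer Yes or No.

Sort edges by weight, then run Kruskal:
2—6 (1): add — endpoints in different components.
2—4 (2): add — endpoints in different components.
0—6 (3): add — endpoints in different components.
1—4 (3): add — endpoints in different components.
1—6 (3): skip — 1 and 6 already connected.
0—2 (4): skip — 0 and 2 already connected.
1—3 (6): add — endpoints in different components.
0—3 (10): skip — 0 and 3 already connected.
5—6 (11): add — endpoints in different components.
Non-tree edge 1—6 has weight 3, equal to the heaviest edge on its tree cycle — swapping gives another MST of the same weight. Not unique.

No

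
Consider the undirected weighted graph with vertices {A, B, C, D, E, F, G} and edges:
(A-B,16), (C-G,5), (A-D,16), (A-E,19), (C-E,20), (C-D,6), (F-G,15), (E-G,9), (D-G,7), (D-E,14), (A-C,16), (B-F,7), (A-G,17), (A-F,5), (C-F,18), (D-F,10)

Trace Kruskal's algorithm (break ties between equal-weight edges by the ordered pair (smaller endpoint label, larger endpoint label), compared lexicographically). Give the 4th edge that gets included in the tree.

B-F

Sort edges by weight, then run Kruskal:
A-F (5): add. Components now {A,F} {B} {C} {D} {E} {G}
C-G (5): add. Components now {A,F} {B} {C,G} {D} {E}
C-D (6): add. Components now {A,F} {B} {C,D,G} {E}
B-F (7): add. Components now {A,B,F} {C,D,G} {E}
D-G (7): skip — D and G already connected.
E-G (9): add. Components now {A,B,F} {C,D,E,G}
D-F (10): add. Components now {A,B,C,D,E,F,G}
The 4th edge added is B-F.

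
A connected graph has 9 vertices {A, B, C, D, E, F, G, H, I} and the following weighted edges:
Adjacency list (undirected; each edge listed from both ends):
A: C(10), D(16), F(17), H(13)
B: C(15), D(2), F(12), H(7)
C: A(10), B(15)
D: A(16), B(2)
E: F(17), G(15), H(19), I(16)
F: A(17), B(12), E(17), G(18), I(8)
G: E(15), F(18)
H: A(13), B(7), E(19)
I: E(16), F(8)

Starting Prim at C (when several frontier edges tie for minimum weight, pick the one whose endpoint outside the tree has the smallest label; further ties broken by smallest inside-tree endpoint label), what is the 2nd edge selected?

A-H

Grow the tree from C using Prim:
Step 1: frontier [A—C 10, B—C 15] → take A—C (10); add A.
Step 2: frontier [A—H 13, A—D 16, A—F 17, B—C 15] → take A—H (13); add H.
Step 3: frontier [A—D 16, A—F 17, B—C 15, B—H 7, E—H 19] → take B—H (7); add B.
Step 4: frontier [A—D 16, A—F 17, B—D 2, B—F 12, E—H 19] → take B—D (2); add D.
Step 5: frontier [A—F 17, B—F 12, E—H 19] → take B—F (12); add F.
Step 6: frontier [F—I 8, E—F 17, F—G 18, E—H 19] → take F—I (8); add I.
Step 7: frontier [E—F 17, F—G 18, E—H 19, E—I 16] → take E—I (16); add E.
Step 8: frontier [E—G 15, F—G 18] → take E—G (15); add G.
The 2nd edge added is A—H.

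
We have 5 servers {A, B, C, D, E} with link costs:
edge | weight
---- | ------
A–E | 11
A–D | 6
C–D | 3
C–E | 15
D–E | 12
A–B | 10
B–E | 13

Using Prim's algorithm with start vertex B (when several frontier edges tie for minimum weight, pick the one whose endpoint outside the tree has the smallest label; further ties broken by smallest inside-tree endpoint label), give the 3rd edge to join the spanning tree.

C-D

Grow the tree from B using Prim:
Step 1: frontier [A–B 10, B–E 13] → take A–B (10); add A.
Step 2: frontier [A–D 6, A–E 11, B–E 13] → take A–D (6); add D.
Step 3: frontier [A–E 11, B–E 13, C–D 3, D–E 12] → take C–D (3); add C.
Step 4: frontier [A–E 11, B–E 13, C–E 15, D–E 12] → take A–E (11); add E.
The 3rd edge added is C–D.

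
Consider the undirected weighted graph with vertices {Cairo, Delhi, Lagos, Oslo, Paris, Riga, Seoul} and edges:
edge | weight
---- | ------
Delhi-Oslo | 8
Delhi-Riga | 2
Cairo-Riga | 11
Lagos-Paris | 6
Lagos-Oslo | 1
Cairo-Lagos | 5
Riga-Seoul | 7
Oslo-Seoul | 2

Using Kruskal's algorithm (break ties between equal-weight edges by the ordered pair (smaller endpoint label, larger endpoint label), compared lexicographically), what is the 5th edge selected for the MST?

Sort edges by weight, then run Kruskal:
Lagos-Oslo (1): add. Components now {Seoul} {Lagos,Oslo} {Cairo} {Riga} {Delhi} {Paris}
Delhi-Riga (2): add. Components now {Seoul} {Lagos,Oslo} {Cairo} {Delhi,Riga} {Paris}
Oslo-Seoul (2): add. Components now {Lagos,Oslo,Seoul} {Cairo} {Delhi,Riga} {Paris}
Cairo-Lagos (5): add. Components now {Cairo,Lagos,Oslo,Seoul} {Delhi,Riga} {Paris}
Lagos-Paris (6): add. Components now {Cairo,Lagos,Oslo,Paris,Seoul} {Delhi,Riga}
Riga-Seoul (7): add. Components now {Cairo,Delhi,Lagos,Oslo,Paris,Riga,Seoul}
The 5th edge added is Lagos-Paris.

Lagos-Paris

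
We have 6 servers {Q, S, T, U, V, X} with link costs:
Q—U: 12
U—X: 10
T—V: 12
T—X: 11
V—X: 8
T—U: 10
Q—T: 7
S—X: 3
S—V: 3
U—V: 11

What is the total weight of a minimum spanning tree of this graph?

Prim, starting at X.
Step 1: cheapest edge leaving the tree is S—X (3); add S.
Step 2: cheapest edge leaving the tree is S—V (3); add V.
Step 3: cheapest edge leaving the tree is U—X (10); add U.
Step 4: cheapest edge leaving the tree is T—U (10); add T.
Step 5: cheapest edge leaving the tree is Q—T (7); add Q.
MST edges: S—X, S—V, U—X, T—U, Q—T; total weight 3+3+10+10+7 = 33.

33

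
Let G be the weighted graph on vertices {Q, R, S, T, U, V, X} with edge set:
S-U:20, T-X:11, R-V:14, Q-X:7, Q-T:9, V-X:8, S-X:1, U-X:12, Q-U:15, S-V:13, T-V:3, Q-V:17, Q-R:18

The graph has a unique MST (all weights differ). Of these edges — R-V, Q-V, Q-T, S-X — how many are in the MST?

Kruskal: consider edges lightest-first.
S-X (1): add. Components now {S,X} {Q} {U} {T} {R} {V}
T-V (3): add. Components now {S,X} {Q} {U} {T,V} {R}
Q-X (7): add. Components now {Q,S,X} {U} {T,V} {R}
V-X (8): add. Components now {Q,S,T,V,X} {U} {R}
Q-T (9): skip — Q and T already connected.
T-X (11): skip — X and T already connected.
U-X (12): add. Components now {Q,S,T,U,V,X} {R}
S-V (13): skip — S and V already connected.
R-V (14): add. Components now {Q,R,S,T,U,V,X}
MST edge set: {S-X, T-V, Q-X, V-X, U-X, R-V}.
Of the listed edges, {R-V, S-X} are in the MST → 2.

2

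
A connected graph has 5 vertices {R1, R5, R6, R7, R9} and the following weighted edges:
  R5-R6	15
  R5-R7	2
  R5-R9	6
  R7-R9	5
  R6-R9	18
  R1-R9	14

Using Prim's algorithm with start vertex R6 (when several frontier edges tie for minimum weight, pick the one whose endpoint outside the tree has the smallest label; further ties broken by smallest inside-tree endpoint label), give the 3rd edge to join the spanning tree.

Prim, starting at R6.
Step 1: frontier [R5-R6 15, R6-R9 18] → take R5-R6 (15); add R5.
Step 2: frontier [R5-R7 2, R5-R9 6, R6-R9 18] → take R5-R7 (2); add R7.
Step 3: frontier [R5-R9 6, R6-R9 18, R7-R9 5] → take R7-R9 (5); add R9.
Step 4: frontier [R1-R9 14] → take R1-R9 (14); add R1.
The 3rd edge added is R7-R9.

R7-R9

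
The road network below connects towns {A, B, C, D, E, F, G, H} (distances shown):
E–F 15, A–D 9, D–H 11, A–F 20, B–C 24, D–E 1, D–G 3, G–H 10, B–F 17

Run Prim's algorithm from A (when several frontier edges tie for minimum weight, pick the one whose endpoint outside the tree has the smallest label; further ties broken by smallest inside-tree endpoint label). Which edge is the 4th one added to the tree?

Prim's algorithm from A:
Step 1: frontier [A–D 9, A–F 20] → take A–D (9); add D.
Step 2: frontier [A–F 20, D–E 1, D–G 3, D–H 11] → take D–E (1); add E.
Step 3: frontier [A–F 20, D–G 3, D–H 11, E–F 15] → take D–G (3); add G.
Step 4: frontier [A–F 20, D–H 11, E–F 15, G–H 10] → take G–H (10); add H.
Step 5: frontier [A–F 20, E–F 15] → take E–F (15); add F.
Step 6: frontier [B–F 17] → take B–F (17); add B.
Step 7: frontier [B–C 24] → take B–C (24); add C.
The 4th edge added is G–H.

G-H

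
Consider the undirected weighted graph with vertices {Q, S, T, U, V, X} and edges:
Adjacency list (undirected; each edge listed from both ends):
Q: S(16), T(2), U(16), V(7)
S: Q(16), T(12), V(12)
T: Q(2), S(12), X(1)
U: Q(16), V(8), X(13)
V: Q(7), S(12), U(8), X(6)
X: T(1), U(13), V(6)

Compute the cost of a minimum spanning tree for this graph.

29

Sort edges by weight, then run Kruskal:
T–X (1): add — endpoints in different components.
Q–T (2): add — endpoints in different components.
V–X (6): add — endpoints in different components.
Q–V (7): skip — V and Q already connected.
U–V (8): add — endpoints in different components.
S–T (12): add — endpoints in different components.
MST edges: T–X, Q–T, V–X, U–V, S–T; total weight 1+2+6+8+12 = 29.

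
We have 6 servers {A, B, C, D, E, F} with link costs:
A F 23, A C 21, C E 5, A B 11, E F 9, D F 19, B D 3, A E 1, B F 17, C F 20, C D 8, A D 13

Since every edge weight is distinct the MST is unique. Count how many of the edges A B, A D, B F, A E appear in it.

Sort edges by weight, then run Kruskal:
A E (1): add — endpoints in different components.
B D (3): add — endpoints in different components.
C E (5): add — endpoints in different components.
C D (8): add — endpoints in different components.
E F (9): add — endpoints in different components.
MST edge set: {A E, B D, C E, C D, E F}.
Of the listed edges, {A E} are in the MST → 1.

1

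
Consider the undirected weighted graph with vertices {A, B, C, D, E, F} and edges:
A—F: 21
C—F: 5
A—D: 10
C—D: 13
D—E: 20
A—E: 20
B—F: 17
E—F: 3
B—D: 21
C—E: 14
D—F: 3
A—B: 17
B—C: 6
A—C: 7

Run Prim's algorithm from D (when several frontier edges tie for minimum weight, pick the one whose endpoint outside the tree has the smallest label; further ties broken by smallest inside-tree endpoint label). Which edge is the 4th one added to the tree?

Prim, starting at D.
Step 1: cheapest edge leaving the tree is D—F (3); add F.
Step 2: cheapest edge leaving the tree is E—F (3); add E.
Step 3: cheapest edge leaving the tree is C—F (5); add C.
Step 4: cheapest edge leaving the tree is B—C (6); add B.
Step 5: cheapest edge leaving the tree is A—C (7); add A.
The 4th edge added is B—C.

B-C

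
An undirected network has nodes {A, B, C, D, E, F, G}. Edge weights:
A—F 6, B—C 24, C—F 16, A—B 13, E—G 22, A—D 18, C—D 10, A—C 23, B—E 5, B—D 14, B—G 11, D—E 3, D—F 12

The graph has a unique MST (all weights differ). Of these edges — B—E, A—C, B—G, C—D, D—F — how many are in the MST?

4

Sort edges by weight, then run Kruskal:
D—E (3): add. Components now {A} {B} {C} {D,E} {F} {G}
B—E (5): add. Components now {A} {B,D,E} {C} {F} {G}
A—F (6): add. Components now {A,F} {B,D,E} {C} {G}
C—D (10): add. Components now {A,F} {B,C,D,E} {G}
B—G (11): add. Components now {A,F} {B,C,D,E,G}
D—F (12): add. Components now {A,B,C,D,E,F,G}
MST edge set: {D—E, B—E, A—F, C—D, B—G, D—F}.
Of the listed edges, {B—E, B—G, C—D, D—F} are in the MST → 4.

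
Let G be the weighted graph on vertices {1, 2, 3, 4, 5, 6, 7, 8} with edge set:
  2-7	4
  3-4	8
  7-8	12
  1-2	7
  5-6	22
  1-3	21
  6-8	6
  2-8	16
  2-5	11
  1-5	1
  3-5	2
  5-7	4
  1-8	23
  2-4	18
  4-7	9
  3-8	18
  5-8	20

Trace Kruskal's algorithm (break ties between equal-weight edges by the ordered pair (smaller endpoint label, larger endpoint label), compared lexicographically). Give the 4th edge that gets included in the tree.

5-7

Kruskal: consider edges lightest-first.
1-5 (1): add — endpoints in different components.
3-5 (2): add — endpoints in different components.
2-7 (4): add — endpoints in different components.
5-7 (4): add — endpoints in different components.
6-8 (6): add — endpoints in different components.
1-2 (7): skip — 1 and 2 already connected.
3-4 (8): add — endpoints in different components.
4-7 (9): skip — 4 and 7 already connected.
2-5 (11): skip — 2 and 5 already connected.
7-8 (12): add — endpoints in different components.
The 4th edge added is 5-7.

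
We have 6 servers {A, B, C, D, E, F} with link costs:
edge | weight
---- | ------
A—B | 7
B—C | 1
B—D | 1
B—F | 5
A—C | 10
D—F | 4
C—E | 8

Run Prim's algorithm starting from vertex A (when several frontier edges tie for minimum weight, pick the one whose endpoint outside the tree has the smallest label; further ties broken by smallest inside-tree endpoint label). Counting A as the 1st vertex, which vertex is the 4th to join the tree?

D

Prim, starting at A.
Step 1: cheapest edge leaving the tree is A—B (7); add B.
Step 2: cheapest edge leaving the tree is B—C (1); add C.
Step 3: cheapest edge leaving the tree is B—D (1); add D.
Step 4: cheapest edge leaving the tree is D—F (4); add F.
Step 5: cheapest edge leaving the tree is C—E (8); add E.
Vertex order: A, B, C, D, F, E. The 4th vertex is D.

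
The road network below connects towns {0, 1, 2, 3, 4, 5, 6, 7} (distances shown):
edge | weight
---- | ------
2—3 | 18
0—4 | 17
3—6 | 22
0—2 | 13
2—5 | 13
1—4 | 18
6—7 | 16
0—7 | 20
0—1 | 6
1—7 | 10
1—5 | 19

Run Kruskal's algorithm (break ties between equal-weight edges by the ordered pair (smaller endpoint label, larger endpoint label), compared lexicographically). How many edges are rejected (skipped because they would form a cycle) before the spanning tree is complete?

1

Kruskal's algorithm — process edges by increasing weight (ties by edge label):
0—1 (6): add — endpoints in different components.
1—7 (10): add — endpoints in different components.
0—2 (13): add — endpoints in different components.
2—5 (13): add — endpoints in different components.
6—7 (16): add — endpoints in different components.
0—4 (17): add — endpoints in different components.
1—4 (18): skip — 1 and 4 already connected.
2—3 (18): add — endpoints in different components.
Edges rejected before the tree was complete: 1.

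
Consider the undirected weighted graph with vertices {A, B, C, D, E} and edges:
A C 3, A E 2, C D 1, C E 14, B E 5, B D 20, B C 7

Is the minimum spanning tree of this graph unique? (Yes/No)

Kruskal's algorithm — process edges by increasing weight (ties by edge label):
C D (1): add — endpoints in different components.
A E (2): add — endpoints in different components.
A C (3): add — endpoints in different components.
B E (5): add — endpoints in different components.
Every non-tree edge has weight strictly greater than the heaviest edge on the tree path between its endpoints, so the MST is unique.

Yes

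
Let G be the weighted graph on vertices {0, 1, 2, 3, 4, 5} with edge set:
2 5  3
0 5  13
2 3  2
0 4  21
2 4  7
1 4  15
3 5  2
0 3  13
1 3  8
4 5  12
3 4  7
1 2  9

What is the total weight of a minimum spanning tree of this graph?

Kruskal: consider edges lightest-first.
2 3 (2): add — endpoints in different components.
3 5 (2): add — endpoints in different components.
2 5 (3): skip — 2 and 5 already connected.
2 4 (7): add — endpoints in different components.
3 4 (7): skip — 3 and 4 already connected.
1 3 (8): add — endpoints in different components.
1 2 (9): skip — 1 and 2 already connected.
4 5 (12): skip — 4 and 5 already connected.
0 3 (13): add — endpoints in different components.
MST edges: 2 3, 3 5, 2 4, 1 3, 0 3; total weight 2+2+7+8+13 = 32.

32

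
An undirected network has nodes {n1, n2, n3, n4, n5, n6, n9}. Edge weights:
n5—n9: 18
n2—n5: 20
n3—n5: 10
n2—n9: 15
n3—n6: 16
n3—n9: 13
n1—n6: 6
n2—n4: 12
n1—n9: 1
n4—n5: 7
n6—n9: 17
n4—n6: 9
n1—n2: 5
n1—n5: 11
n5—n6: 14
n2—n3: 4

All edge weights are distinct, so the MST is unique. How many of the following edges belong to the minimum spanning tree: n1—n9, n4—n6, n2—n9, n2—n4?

Kruskal's algorithm — process edges by increasing weight (ties by edge label):
n1—n9 (1): add — endpoints in different components.
n2—n3 (4): add — endpoints in different components.
n1—n2 (5): add — endpoints in different components.
n1—n6 (6): add — endpoints in different components.
n4—n5 (7): add — endpoints in different components.
n4—n6 (9): add — endpoints in different components.
MST edge set: {n1—n9, n2—n3, n1—n2, n1—n6, n4—n5, n4—n6}.
Of the listed edges, {n1—n9, n4—n6} are in the MST → 2.

2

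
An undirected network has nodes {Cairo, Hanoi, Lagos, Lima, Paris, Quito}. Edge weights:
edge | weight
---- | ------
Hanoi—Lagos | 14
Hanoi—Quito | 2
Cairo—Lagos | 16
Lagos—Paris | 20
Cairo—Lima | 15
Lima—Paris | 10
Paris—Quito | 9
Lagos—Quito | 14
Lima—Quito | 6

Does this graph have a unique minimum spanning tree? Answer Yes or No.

Kruskal: consider edges lightest-first.
Hanoi—Quito (2): add. Components now {Paris} {Cairo} {Hanoi,Quito} {Lagos} {Lima}
Lima—Quito (6): add. Components now {Paris} {Cairo} {Hanoi,Lima,Quito} {Lagos}
Paris—Quito (9): add. Components now {Hanoi,Lima,Paris,Quito} {Cairo} {Lagos}
Lima—Paris (10): skip — Paris and Lima already connected.
Hanoi—Lagos (14): add. Components now {Hanoi,Lagos,Lima,Paris,Quito} {Cairo}
Lagos—Quito (14): skip — Lagos and Quito already connected.
Cairo—Lima (15): add. Components now {Cairo,Hanoi,Lagos,Lima,Paris,Quito}
Non-tree edge Lagos—Quito has weight 14, equal to the heaviest edge on its tree cycle — swapping gives another MST of the same weight. Not unique.

No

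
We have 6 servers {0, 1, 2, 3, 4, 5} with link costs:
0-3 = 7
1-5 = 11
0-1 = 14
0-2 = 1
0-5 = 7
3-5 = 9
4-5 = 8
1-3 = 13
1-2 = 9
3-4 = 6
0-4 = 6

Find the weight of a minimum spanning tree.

Prim's algorithm from 5:
Step 1: frontier [0-5 7, 4-5 8, 3-5 9, 1-5 11] → take 0-5 (7); add 0.
Step 2: frontier [0-2 1, 0-4 6, 0-3 7, 0-1 14, 4-5 8, 3-5 9, 1-5 11] → take 0-2 (1); add 2.
Step 3: frontier [0-4 6, 0-3 7, 0-1 14, 1-2 9, 4-5 8, 3-5 9, 1-5 11] → take 0-4 (6); add 4.
Step 4: frontier [0-3 7, 0-1 14, 1-2 9, 3-4 6, 3-5 9, 1-5 11] → take 3-4 (6); add 3.
Step 5: frontier [0-1 14, 1-2 9, 1-3 13, 1-5 11] → take 1-2 (9); add 1.
MST edges: 0-5, 0-2, 0-4, 3-4, 1-2; total weight 7+1+6+6+9 = 29.

29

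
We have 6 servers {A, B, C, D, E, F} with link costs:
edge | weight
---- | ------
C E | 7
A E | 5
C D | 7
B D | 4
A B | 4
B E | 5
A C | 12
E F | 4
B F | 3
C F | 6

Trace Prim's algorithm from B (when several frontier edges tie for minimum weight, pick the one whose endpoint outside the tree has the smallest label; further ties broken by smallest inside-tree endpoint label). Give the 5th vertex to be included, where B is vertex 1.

E

Grow the tree from B using Prim:
Step 1: frontier [B F 3, A B 4, B D 4, B E 5] → take B F (3); add F.
Step 2: frontier [A B 4, B D 4, B E 5, E F 4, C F 6] → take A B (4); add A.
Step 3: frontier [A E 5, A C 12, B D 4, B E 5, E F 4, C F 6] → take B D (4); add D.
Step 4: frontier [A E 5, A C 12, B E 5, C D 7, E F 4, C F 6] → take E F (4); add E.
Step 5: frontier [A C 12, C D 7, C E 7, C F 6] → take C F (6); add C.
Vertex order: B, F, A, D, E, C. The 5th vertex is E.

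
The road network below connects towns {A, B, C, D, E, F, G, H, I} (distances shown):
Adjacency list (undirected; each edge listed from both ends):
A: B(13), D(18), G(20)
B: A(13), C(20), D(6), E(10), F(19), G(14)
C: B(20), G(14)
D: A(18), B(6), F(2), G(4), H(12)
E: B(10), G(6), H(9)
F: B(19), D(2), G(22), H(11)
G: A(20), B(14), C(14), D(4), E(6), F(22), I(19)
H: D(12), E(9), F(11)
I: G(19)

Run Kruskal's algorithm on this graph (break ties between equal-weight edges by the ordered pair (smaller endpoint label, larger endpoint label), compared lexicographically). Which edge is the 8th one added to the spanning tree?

Kruskal: consider edges lightest-first.
D F (2): add — endpoints in different components.
D G (4): add — endpoints in different components.
B D (6): add — endpoints in different components.
E G (6): add — endpoints in different components.
E H (9): add — endpoints in different components.
B E (10): skip — B and E already connected.
F H (11): skip — F and H already connected.
D H (12): skip — D and H already connected.
A B (13): add — endpoints in different components.
B G (14): skip — B and G already connected.
C G (14): add — endpoints in different components.
A D (18): skip — A and D already connected.
B F (19): skip — B and F already connected.
G I (19): add — endpoints in different components.
The 8th edge added is G I.

G-I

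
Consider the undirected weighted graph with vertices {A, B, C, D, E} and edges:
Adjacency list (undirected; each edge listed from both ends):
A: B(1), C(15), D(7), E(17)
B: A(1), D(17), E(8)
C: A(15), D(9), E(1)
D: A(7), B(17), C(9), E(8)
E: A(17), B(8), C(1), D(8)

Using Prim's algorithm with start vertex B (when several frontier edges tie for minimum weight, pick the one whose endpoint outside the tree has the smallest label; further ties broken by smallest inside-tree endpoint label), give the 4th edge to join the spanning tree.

C-E

Prim, starting at B.
Step 1: cheapest edge leaving the tree is A–B (1); add A.
Step 2: cheapest edge leaving the tree is A–D (7); add D.
Step 3: cheapest edge leaving the tree is B–E (8); add E.
Step 4: cheapest edge leaving the tree is C–E (1); add C.
The 4th edge added is C–E.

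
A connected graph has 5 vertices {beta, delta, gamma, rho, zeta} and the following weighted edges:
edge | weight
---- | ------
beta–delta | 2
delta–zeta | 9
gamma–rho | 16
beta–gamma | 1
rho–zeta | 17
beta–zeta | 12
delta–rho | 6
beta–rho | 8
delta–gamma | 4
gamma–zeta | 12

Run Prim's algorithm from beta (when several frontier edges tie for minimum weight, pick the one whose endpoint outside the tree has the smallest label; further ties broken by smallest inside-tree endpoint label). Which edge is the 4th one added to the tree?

delta-zeta

Prim's algorithm from beta:
Step 1: cheapest edge leaving the tree is beta–gamma (1); add gamma.
Step 2: cheapest edge leaving the tree is beta–delta (2); add delta.
Step 3: cheapest edge leaving the tree is delta–rho (6); add rho.
Step 4: cheapest edge leaving the tree is delta–zeta (9); add zeta.
The 4th edge added is delta–zeta.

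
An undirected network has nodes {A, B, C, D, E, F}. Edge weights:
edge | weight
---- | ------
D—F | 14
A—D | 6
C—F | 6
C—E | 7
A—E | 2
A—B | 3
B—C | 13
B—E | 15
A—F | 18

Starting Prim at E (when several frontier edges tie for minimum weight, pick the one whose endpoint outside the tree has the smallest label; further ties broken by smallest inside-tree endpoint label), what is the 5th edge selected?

C-F

Prim's algorithm from E:
Step 1: cheapest edge leaving the tree is A—E (2); add A.
Step 2: cheapest edge leaving the tree is A—B (3); add B.
Step 3: cheapest edge leaving the tree is A—D (6); add D.
Step 4: cheapest edge leaving the tree is C—E (7); add C.
Step 5: cheapest edge leaving the tree is C—F (6); add F.
The 5th edge added is C—F.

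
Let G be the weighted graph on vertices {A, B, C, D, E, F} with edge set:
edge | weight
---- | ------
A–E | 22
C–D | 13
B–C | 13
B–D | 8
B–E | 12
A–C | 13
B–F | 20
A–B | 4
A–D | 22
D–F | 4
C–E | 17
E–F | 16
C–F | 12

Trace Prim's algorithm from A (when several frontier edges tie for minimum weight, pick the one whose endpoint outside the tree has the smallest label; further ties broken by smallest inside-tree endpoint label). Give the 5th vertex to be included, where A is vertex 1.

Prim's algorithm from A:
Step 1: cheapest edge leaving the tree is A–B (4); add B.
Step 2: cheapest edge leaving the tree is B–D (8); add D.
Step 3: cheapest edge leaving the tree is D–F (4); add F.
Step 4: cheapest edge leaving the tree is C–F (12); add C.
Step 5: cheapest edge leaving the tree is B–E (12); add E.
Vertex order: A, B, D, F, C, E. The 5th vertex is C.

C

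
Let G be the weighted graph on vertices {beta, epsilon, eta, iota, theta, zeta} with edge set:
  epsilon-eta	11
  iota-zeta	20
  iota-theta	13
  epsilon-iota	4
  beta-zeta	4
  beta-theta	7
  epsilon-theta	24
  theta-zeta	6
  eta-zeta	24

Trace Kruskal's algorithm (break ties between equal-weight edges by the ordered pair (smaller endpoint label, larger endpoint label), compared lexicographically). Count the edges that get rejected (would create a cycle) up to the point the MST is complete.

1

Kruskal: consider edges lightest-first.
beta-zeta (4): add — endpoints in different components.
epsilon-iota (4): add — endpoints in different components.
theta-zeta (6): add — endpoints in different components.
beta-theta (7): skip — beta and theta already connected.
epsilon-eta (11): add — endpoints in different components.
iota-theta (13): add — endpoints in different components.
Edges rejected before the tree was complete: 1.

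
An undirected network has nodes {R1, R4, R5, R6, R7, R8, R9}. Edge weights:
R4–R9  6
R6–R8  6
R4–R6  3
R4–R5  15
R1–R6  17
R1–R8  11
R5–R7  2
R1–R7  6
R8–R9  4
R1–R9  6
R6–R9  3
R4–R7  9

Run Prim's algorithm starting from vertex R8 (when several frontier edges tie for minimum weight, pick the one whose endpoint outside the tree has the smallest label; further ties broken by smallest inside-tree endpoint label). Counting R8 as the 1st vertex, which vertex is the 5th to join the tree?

R1

Grow the tree from R8 using Prim:
Step 1: frontier [R8–R9 4, R6–R8 6, R1–R8 11] → take R8–R9 (4); add R9.
Step 2: frontier [R6–R8 6, R1–R8 11, R6–R9 3, R1–R9 6, R4–R9 6] → take R6–R9 (3); add R6.
Step 3: frontier [R4–R6 3, R1–R6 17, R1–R8 11, R1–R9 6, R4–R9 6] → take R4–R6 (3); add R4.
Step 4: frontier [R4–R7 9, R4–R5 15, R1–R6 17, R1–R8 11, R1–R9 6] → take R1–R9 (6); add R1.
Step 5: frontier [R1–R7 6, R4–R7 9, R4–R5 15] → take R1–R7 (6); add R7.
Step 6: frontier [R4–R5 15, R5–R7 2] → take R5–R7 (2); add R5.
Vertex order: R8, R9, R6, R4, R1, R7, R5. The 5th vertex is R1.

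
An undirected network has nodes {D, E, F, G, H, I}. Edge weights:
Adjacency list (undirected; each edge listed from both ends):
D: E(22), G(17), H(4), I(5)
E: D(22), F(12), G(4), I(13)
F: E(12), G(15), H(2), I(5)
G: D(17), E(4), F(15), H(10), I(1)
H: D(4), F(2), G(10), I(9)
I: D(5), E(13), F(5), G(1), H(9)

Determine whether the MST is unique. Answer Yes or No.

No

Kruskal's algorithm — process edges by increasing weight (ties by edge label):
G—I (1): add. Components now {D} {E} {F} {G,I} {H}
F—H (2): add. Components now {D} {E} {F,H} {G,I}
D—H (4): add. Components now {D,F,H} {E} {G,I}
E—G (4): add. Components now {D,F,H} {E,G,I}
D—I (5): add. Components now {D,E,F,G,H,I}
Non-tree edge F—I has weight 5, equal to the heaviest edge on its tree cycle — swapping gives another MST of the same weight. Not unique.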